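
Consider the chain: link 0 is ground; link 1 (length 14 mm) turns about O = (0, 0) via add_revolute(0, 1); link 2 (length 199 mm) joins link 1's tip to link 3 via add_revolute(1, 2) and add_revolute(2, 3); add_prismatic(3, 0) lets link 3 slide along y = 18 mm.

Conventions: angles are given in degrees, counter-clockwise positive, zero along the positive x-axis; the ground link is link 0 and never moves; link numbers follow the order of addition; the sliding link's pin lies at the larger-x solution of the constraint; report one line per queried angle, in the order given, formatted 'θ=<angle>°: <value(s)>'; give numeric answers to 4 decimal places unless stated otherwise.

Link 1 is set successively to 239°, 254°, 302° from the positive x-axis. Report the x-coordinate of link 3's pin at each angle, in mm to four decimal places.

geometry: r = 14 mm, L = 199 mm, e = 18 mm
θ=239°: crank pin P = (r cos θ, r sin θ) = (-7.210533, -12.000342)
θ=239°: h = r sin θ − e = -12.000342 − 18 = -30.000342
θ=239°: x = r cos θ + √(L² − h²) = -7.210533 + 196.725645 = 189.515112
θ=254°: crank pin P = (r cos θ, r sin θ) = (-3.858923, -13.457664)
θ=254°: h = r sin θ − e = -13.457664 − 18 = -31.457664
θ=254°: x = r cos θ + √(L² − h²) = -3.858923 + 196.497876 = 192.638953
θ=302°: crank pin P = (r cos θ, r sin θ) = (7.418870, -11.872673)
θ=302°: h = r sin θ − e = -11.872673 − 18 = -29.872673
θ=302°: x = r cos θ + √(L² − h²) = 7.418870 + 196.745072 = 204.163942

θ=239°: 189.5151
θ=254°: 192.6390
θ=302°: 204.1639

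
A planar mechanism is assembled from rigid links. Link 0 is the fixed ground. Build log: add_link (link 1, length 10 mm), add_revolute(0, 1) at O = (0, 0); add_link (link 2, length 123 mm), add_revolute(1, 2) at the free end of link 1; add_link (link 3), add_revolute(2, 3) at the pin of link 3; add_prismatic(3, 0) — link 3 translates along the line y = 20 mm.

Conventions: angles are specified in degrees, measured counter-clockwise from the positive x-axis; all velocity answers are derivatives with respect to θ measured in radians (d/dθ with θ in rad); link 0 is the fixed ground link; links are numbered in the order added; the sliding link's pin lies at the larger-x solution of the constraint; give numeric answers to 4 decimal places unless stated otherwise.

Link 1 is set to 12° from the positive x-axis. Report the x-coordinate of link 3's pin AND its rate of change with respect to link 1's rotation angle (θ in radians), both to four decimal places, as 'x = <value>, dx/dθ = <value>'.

geometry: r = 10 mm, L = 123 mm, e = 20 mm
crank pin P = (r cos θ, r sin θ) = (9.781476, 2.079117)
h = r sin θ − e = 2.079117 − 20 = -17.920883
x = r cos θ + √(L² − h²) = 9.781476 + 121.687477 = 131.468953
dx/dθ = −r sin θ − h·r cos θ/√(L² − h²) (θ in radians; h = -17.920883) = -0.638601

x = 131.4690, dx/dθ = -0.6386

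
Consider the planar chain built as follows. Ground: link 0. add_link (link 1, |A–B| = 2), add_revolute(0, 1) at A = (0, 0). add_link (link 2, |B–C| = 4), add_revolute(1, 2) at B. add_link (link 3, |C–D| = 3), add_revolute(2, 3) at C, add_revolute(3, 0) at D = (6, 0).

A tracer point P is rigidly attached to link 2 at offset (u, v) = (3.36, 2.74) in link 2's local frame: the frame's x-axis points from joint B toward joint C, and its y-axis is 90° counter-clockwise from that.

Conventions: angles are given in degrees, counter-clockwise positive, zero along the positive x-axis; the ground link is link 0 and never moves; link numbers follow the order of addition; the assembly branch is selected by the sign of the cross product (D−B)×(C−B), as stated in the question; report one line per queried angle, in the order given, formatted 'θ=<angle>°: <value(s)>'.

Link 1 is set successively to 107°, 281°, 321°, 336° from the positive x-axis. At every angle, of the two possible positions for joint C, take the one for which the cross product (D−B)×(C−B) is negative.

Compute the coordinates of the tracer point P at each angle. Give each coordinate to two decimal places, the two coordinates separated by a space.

A=(0,0), D=(6.00,0)
θ=107°: B = A + 2.00·(cos107°, sin107°) = (-0.5847, 1.9126)
θ=107°: |BD| = 6.8569
θ=107°: circle(B,4.00) ∩ circle(D,3.00): a=3.9389, h=0.6966
θ=107°:   candidates: C₊=(3.3921,1.4829) cross=4.776; C₋=(3.0035,0.1450) cross=-4.776
θ=107°:   branch - wants cross < 0 → take C=(3.0035,0.1450) (cross=-4.776)
θ=107°: ex = (C−B)/|BC| = (0.8971,-0.4419); ey = (0.4419,0.8971)
θ=107°: P = B + 3.36·ex + 2.74·ey = (3.6402,2.8858)
θ=281°: B = A + 2.00·(cos281°, sin281°) = (0.3816, -1.9633)
θ=281°: |BD| = 5.9515
θ=281°: circle(B,4.00) ∩ circle(D,3.00): a=3.5638, h=1.8163
θ=281°:   candidates: C₊=(3.1468,0.9270) cross=10.810; C₋=(4.3451,-2.5023) cross=-10.810
θ=281°:   branch - wants cross < 0 → take C=(4.3451,-2.5023) (cross=-10.810)
θ=281°: ex = (C−B)/|BC| = (0.9909,-0.1348); ey = (0.1348,0.9909)
θ=281°: P = B + 3.36·ex + 2.74·ey = (4.0802,0.2990)
θ=321°: B = A + 2.00·(cos321°, sin321°) = (1.5543, -1.2586)
θ=321°: |BD| = 4.6204
θ=321°: circle(B,4.00) ∩ circle(D,3.00): a=3.0677, h=2.5669
θ=321°:   candidates: C₊=(3.8068,2.0469) cross=11.860; C₋=(5.2052,-2.8928) cross=-11.860
θ=321°:   branch - wants cross < 0 → take C=(5.2052,-2.8928) (cross=-11.860)
θ=321°: ex = (C−B)/|BC| = (0.9127,-0.4085); ey = (0.4085,0.9127)
θ=321°: P = B + 3.36·ex + 2.74·ey = (5.7405,-0.1304)
θ=336°: B = A + 2.00·(cos336°, sin336°) = (1.8271, -0.8135)
θ=336°: |BD| = 4.2515
θ=336°: circle(B,4.00) ∩ circle(D,3.00): a=2.9490, h=2.7025
θ=336°:   candidates: C₊=(4.2045,2.4034) cross=11.490; C₋=(5.2387,-2.9018) cross=-11.490
θ=336°:   branch - wants cross < 0 → take C=(5.2387,-2.9018) (cross=-11.490)
θ=336°: ex = (C−B)/|BC| = (0.8529,-0.5221); ey = (0.5221,0.8529)
θ=336°: P = B + 3.36·ex + 2.74·ey = (6.1233,-0.2307)

θ=107°: 3.64 2.89
θ=281°: 4.08 0.30
θ=321°: 5.74 -0.13
θ=336°: 6.12 -0.23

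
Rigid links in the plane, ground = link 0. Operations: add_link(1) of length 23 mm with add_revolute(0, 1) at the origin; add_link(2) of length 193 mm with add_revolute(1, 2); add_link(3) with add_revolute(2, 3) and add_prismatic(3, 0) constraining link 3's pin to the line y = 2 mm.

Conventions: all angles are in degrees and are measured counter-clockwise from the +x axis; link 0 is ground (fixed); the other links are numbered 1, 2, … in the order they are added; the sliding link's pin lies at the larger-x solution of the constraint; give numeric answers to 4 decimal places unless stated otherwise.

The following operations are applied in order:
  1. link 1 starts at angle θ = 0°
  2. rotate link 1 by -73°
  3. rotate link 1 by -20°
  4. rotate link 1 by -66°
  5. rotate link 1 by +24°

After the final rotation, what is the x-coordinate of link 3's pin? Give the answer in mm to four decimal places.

geometry: r = 23 mm, L = 193 mm, e = 2 mm; θ starts at 0°
rotate link 1 by -73°: θ ← 0° -73° = -73°
rotate link 1 by -20°: θ ← -73° -20° = -93°
rotate link 1 by -66°: θ ← -93° -66° = -159°
rotate link 1 by +24°: θ ← -159° +24° = -135°
crank pin P = (r cos θ, r sin θ) = (-16.263456, -16.263456)
h = r sin θ − e = -16.263456 − 2 = -18.263456
x = r cos θ + √(L² − h²) = -16.263456 + 192.133928 = 175.870472

175.8705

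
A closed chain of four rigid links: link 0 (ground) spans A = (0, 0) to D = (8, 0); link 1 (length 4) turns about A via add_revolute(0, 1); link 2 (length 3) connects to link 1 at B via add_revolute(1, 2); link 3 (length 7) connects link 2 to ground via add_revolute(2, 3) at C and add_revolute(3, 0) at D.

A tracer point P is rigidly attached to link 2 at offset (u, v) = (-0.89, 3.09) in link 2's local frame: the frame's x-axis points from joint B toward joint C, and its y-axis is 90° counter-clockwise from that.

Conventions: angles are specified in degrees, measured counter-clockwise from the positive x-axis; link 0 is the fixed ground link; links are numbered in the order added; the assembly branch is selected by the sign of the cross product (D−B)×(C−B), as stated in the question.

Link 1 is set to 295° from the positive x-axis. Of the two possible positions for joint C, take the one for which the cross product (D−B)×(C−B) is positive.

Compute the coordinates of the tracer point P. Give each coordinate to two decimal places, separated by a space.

A=(0,0), D=(8.00,0)
B = A + 4.00·(cos295°, sin295°) = (1.6905, -3.6252)
|BD| = 7.2768
circle(B,3.00) ∩ circle(D,7.00): a=0.8900, h=2.8650
  candidates: C₊=(1.0349,-0.6977) cross=20.848; C₋=(3.8894,-5.6660) cross=-20.848
  branch + wants cross > 0 → take C=(1.0349,-0.6977) (cross=20.848)
ex = (C−B)/|BC| = (-0.2185,0.9758); ey = (-0.9758,-0.2185)
P = B + -0.89·ex + 3.09·ey = (-1.1303,-5.1690)

-1.13 -5.17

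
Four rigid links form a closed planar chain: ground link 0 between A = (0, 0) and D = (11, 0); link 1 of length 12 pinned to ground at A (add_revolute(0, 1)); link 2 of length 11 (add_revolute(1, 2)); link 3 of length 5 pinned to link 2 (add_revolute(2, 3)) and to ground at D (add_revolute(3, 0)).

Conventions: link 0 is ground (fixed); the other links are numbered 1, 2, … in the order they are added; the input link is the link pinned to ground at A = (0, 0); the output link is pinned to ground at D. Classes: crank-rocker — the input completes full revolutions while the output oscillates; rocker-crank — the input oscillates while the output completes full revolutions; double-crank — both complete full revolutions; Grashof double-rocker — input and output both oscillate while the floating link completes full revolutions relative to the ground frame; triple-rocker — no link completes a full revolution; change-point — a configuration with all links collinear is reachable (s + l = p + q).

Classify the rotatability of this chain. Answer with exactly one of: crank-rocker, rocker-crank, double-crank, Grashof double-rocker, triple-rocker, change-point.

lengths: ground=11, input=12, coupler=11, output=5
sorted: s=5 (shortest), l=12 (longest), p+q=22
s + l = 17 vs p + q = 22
s + l < p + q (Grashof) with shortest = output link → rocker-crank

rocker-crank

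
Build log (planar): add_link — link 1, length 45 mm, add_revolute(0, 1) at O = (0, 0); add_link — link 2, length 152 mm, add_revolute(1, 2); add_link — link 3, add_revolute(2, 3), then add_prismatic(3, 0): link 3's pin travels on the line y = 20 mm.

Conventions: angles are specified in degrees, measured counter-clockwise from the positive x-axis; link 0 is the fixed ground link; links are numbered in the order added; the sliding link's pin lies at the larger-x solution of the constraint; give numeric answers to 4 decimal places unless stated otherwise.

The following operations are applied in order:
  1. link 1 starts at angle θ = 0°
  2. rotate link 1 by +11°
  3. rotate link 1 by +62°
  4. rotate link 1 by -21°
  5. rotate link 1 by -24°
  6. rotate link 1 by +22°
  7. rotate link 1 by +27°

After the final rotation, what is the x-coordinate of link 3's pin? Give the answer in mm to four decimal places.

geometry: r = 45 mm, L = 152 mm, e = 20 mm; θ starts at 0°
rotate link 1 by +11°: θ ← 0° +11° = 11°
rotate link 1 by +62°: θ ← 11° +62° = 73°
rotate link 1 by -21°: θ ← 73° -21° = 52°
rotate link 1 by -24°: θ ← 52° -24° = 28°
rotate link 1 by +22°: θ ← 28° +22° = 50°
rotate link 1 by +27°: θ ← 50° +27° = 77°
crank pin P = (r cos θ, r sin θ) = (10.122797, 43.846653)
h = r sin θ − e = 43.846653 − 20 = 23.846653
x = r cos θ + √(L² − h²) = 10.122797 + 150.117744 = 160.240542

160.2405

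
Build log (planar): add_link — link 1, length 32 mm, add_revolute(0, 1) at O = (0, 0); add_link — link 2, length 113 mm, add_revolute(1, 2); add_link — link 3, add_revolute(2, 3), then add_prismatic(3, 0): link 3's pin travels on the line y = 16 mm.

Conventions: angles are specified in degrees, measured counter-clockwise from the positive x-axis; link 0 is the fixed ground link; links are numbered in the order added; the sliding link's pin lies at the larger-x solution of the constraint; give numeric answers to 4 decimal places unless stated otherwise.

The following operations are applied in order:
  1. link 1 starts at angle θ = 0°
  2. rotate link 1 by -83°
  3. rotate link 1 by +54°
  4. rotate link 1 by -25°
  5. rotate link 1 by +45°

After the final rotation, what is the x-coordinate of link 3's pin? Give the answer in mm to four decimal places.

geometry: r = 32 mm, L = 113 mm, e = 16 mm; θ starts at 0°
rotate link 1 by -83°: θ ← 0° -83° = -83°
rotate link 1 by +54°: θ ← -83° +54° = -29°
rotate link 1 by -25°: θ ← -29° -25° = -54°
rotate link 1 by +45°: θ ← -54° +45° = -9°
crank pin P = (r cos θ, r sin θ) = (31.606027, -5.005903)
h = r sin θ − e = -5.005903 − 16 = -21.005903
x = r cos θ + √(L² − h²) = 31.606027 + 111.030410 = 142.636437

142.6364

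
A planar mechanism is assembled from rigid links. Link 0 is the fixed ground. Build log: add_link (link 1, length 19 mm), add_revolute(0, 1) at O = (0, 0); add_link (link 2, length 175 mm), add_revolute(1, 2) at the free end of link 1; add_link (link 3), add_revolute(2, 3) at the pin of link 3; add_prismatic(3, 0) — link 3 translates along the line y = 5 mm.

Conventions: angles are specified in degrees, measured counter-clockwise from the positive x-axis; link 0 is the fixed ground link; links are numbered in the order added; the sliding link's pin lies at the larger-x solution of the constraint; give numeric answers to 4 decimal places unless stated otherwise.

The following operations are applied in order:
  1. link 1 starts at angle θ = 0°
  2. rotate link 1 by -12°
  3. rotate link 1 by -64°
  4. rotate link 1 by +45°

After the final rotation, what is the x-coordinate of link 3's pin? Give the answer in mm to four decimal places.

geometry: r = 19 mm, L = 175 mm, e = 5 mm; θ starts at 0°
rotate link 1 by -12°: θ ← 0° -12° = -12°
rotate link 1 by -64°: θ ← -12° -64° = -76°
rotate link 1 by +45°: θ ← -76° +45° = -31°
crank pin P = (r cos θ, r sin θ) = (16.286179, -9.785723)
h = r sin θ − e = -9.785723 − 5 = -14.785723
x = r cos θ + √(L² − h²) = 16.286179 + 174.374260 = 190.660438

190.6604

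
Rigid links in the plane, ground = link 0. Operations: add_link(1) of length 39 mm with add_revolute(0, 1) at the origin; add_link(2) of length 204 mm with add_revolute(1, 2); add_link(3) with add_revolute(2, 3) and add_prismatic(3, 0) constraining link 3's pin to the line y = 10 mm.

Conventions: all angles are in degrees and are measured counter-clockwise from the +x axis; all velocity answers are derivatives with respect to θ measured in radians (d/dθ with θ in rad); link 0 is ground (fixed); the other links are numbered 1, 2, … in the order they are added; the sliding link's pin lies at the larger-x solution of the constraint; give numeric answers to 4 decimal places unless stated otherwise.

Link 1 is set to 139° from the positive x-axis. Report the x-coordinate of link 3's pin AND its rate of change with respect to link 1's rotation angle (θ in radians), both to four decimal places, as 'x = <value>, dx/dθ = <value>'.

geometry: r = 39 mm, L = 204 mm, e = 10 mm
crank pin P = (r cos θ, r sin θ) = (-29.433674, 25.586302)
h = r sin θ − e = 25.586302 − 10 = 15.586302
x = r cos θ + √(L² − h²) = -29.433674 + 203.403705 = 173.970031
dx/dθ = −r sin θ − h·r cos θ/√(L² − h²) (θ in radians; h = 15.586302) = -23.330876

x = 173.9700, dx/dθ = -23.3309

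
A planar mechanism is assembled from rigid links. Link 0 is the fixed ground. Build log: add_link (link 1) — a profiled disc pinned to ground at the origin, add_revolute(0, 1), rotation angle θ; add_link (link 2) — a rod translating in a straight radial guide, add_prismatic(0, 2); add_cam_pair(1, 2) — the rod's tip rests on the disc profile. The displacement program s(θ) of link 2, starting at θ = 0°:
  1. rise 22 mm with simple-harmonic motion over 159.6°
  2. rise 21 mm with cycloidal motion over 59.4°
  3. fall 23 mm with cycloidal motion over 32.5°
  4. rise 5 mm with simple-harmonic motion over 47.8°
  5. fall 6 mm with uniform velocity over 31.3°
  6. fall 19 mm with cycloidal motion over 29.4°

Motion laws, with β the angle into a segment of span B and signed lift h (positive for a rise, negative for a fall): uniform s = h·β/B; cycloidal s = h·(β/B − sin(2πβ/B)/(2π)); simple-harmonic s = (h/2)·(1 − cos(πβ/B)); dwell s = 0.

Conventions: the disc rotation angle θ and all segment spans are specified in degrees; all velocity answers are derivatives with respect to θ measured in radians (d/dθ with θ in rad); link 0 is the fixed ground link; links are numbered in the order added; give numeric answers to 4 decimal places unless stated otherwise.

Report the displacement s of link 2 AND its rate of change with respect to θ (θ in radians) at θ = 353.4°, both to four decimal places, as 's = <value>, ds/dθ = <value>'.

seg 1 [0°–159.6°] simple-harmonic, h=22: full span → s += 22 → s = 22.0000
seg 2 [159.6°–219°] cycloidal, h=21: full span → s += 21 → s = 43.0000
seg 3 [219°–251.5°] cycloidal, h=-23: full span → s += -23 → s = 20.0000
seg 4 [251.5°–299.3°] simple-harmonic, h=5: full span → s += 5 → s = 25.0000
seg 5 [299.3°–330.6°] uniform, h=-6: full span → s += -6 → s = 19.0000
seg 6 [330.6°–360°] cycloidal, h=-19: θ=353.4° here. β=22.8, B=29.4. -19·(0.7755 − sin(2π·0.7755)/(2π)) = -17.7199 → s = 1.2801
velocity in seg [330.6°–360°] (cycloidal), θ in radians: β = 22.8° = 0.3979 rad, B = 29.4° = 0.5131 rad; ds/dθ = (h/B)(1 − cos(2πβ/B)) = ((-19)/0.5131)(1 − cos(2π·0.7755)) = -31.118238 mm/rad

s = 1.2801, ds/dθ = -31.1182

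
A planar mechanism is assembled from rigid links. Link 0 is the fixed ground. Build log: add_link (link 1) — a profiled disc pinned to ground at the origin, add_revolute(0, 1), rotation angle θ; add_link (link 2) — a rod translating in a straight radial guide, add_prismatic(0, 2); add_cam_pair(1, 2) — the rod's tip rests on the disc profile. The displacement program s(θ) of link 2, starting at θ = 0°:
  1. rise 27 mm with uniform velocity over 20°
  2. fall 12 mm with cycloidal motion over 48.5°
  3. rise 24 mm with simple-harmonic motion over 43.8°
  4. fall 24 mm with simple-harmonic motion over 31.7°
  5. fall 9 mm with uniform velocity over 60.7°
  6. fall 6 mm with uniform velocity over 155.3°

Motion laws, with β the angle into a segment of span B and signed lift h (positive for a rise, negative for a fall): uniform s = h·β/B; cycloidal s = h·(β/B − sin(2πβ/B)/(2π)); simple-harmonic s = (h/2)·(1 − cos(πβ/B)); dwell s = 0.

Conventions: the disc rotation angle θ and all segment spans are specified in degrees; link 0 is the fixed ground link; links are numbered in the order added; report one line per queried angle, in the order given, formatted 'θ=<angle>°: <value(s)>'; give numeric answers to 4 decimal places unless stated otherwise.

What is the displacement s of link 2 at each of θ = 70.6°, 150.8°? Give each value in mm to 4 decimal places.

seg 1 [0°–20°] uniform, h=27: full span → s += 27 → s = 27.0000
seg 2 [20°–68.5°] cycloidal, h=-12: full span → s += -12 → s = 15.0000
seg 3 [68.5°–112.3°] simple-harmonic, h=24: θ=70.6° here. β=2.1, B=43.8. 24/2·(1 − cos(π·0.0479)) = 0.1359 → s = 15.1359
seg 3 [68.5°–112.3°] simple-harmonic, h=24: full span → s += 24 → s = 39.0000
seg 4 [112.3°–144°] simple-harmonic, h=-24: full span → s += -24 → s = 15.0000
seg 5 [144°–204.7°] uniform, h=-9: θ=150.8° here. β=6.8, B=60.7. -9·6.8/60.7 = -1.0082 → s = 13.9918

θ=70.6°: 15.1359
θ=150.8°: 13.9918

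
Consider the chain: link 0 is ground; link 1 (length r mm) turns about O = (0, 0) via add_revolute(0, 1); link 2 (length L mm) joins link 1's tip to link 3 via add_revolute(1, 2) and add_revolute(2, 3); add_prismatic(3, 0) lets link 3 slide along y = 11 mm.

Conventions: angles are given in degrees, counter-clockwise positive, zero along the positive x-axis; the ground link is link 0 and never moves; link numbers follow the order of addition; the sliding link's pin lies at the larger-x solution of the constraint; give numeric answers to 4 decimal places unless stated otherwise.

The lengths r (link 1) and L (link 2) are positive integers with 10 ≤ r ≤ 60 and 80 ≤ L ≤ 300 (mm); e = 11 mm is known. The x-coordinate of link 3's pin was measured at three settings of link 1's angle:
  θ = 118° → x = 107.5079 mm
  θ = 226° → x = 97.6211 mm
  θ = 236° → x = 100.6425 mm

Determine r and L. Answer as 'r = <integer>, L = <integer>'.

constraint per measurement: (x − r cos θ)² + (r sin θ − e)² = L²
subtracting the θ₁ and θ₂ equations cancels the r² and L² terms:
r = (x₁² − x₂²) / (2[(x₁cos θ₁ + e sin θ₁) − (x₂cos θ₂ + e sin θ₂)]) = 29.0001 → r = 29
L² = (x₁ − r cos θ₁)² + (r sin θ₁ − e)² = 14883.9983 → L = 122.0000 → L = 122
check at θ₃=236°: x = 100.6425 (printed 100.6425) ✓

r = 29, L = 122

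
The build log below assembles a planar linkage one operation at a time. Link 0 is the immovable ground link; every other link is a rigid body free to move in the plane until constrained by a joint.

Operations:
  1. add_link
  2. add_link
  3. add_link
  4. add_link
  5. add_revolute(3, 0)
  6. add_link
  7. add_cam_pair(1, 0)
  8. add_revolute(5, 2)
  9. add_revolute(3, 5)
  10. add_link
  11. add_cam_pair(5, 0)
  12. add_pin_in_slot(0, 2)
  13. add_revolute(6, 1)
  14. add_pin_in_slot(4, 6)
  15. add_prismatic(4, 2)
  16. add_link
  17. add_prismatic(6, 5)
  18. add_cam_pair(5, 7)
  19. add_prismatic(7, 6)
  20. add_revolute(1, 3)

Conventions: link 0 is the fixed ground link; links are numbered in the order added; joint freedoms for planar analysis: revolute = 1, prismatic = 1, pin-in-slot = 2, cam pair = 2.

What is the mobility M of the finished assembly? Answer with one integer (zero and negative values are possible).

link 0 = ground. State L|J1|J2 = 1|0|0
+link1  2|0|0
+link2  3|0|0
+link3  4|0|0
+link4  5|0|0
R(3,0) f=1→J1  5|1|0
+link5  6|1|0
C(1,0) f=2→J2  6|1|1
R(5,2) f=1→J1  6|2|1
R(3,5) f=1→J1  6|3|1
+link6  7|3|1
C(5,0) f=2→J2  7|3|2
PS(0,2) f=2→J2  7|3|3
R(6,1) f=1→J1  7|4|3
PS(4,6) f=2→J2  7|4|4
P(4,2) f=1→J1  7|5|4
+link7  8|5|4
P(6,5) f=1→J1  8|6|4
C(5,7) f=2→J2  8|6|5
P(7,6) f=1→J1  8|7|5
R(1,3) f=1→J1  8|8|5
M = 3(8−1)−2·8−5 = 21−16−5 = 0

M = 0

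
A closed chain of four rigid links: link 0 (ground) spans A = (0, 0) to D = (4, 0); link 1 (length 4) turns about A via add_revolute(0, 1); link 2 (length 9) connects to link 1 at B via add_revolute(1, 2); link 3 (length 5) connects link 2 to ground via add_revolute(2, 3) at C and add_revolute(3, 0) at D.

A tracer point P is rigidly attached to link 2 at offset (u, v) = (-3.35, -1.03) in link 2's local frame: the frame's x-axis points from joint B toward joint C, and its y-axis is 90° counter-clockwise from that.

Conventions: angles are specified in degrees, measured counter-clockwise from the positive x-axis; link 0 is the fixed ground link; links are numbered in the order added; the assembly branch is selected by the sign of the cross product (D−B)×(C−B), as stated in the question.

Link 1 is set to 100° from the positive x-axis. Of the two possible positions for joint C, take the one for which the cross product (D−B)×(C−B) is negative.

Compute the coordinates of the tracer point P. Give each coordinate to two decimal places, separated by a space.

A=(0,0), D=(4.00,0)
B = A + 4.00·(cos100°, sin100°) = (-0.6946, 3.9392)
|BD| = 6.1284
circle(B,9.00) ∩ circle(D,5.00): a=7.6331, h=4.7682
  candidates: C₊=(8.2176,2.6854) cross=29.221; C₋=(2.0878,-4.6199) cross=-29.221
  branch - wants cross < 0 → take C=(2.0878,-4.6199) (cross=-29.221)
ex = (C−B)/|BC| = (0.3092,-0.9510); ey = (0.9510,0.3092)
P = B + -3.35·ex + -1.03·ey = (-2.7098,6.8067)

-2.71 6.81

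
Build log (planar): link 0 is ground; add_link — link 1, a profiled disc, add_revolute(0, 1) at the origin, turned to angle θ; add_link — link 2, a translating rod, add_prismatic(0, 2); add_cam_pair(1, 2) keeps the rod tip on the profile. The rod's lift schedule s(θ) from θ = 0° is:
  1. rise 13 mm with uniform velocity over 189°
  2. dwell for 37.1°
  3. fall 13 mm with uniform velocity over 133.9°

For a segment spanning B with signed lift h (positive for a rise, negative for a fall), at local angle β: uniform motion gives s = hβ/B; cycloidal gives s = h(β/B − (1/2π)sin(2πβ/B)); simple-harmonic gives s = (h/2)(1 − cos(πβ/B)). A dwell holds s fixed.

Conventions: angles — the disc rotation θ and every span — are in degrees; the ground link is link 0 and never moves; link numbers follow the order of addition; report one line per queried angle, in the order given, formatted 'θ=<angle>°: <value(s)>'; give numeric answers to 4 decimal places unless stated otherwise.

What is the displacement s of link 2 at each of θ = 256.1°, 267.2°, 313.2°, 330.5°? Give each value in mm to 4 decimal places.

seg 1 [0°–189°] uniform, h=13: full span → s += 13 → s = 13.0000
seg 2 [189°–226.1°] dwell: s stays 13.0000
seg 3 [226.1°–360°] uniform, h=-13: θ=256.1° here. β=30, B=133.9. -13·30/133.9 = -2.9126 → s = 10.0874
seg 3 [226.1°–360°] uniform, h=-13: θ=267.2° here. β=41.1, B=133.9. -13·41.1/133.9 = -3.9903 → s = 9.0097
seg 3 [226.1°–360°] uniform, h=-13: θ=313.2° here. β=87.1, B=133.9. -13·87.1/133.9 = -8.4563 → s = 4.5437
seg 3 [226.1°–360°] uniform, h=-13: θ=330.5° here. β=104.4, B=133.9. -13·104.4/133.9 = -10.1359 → s = 2.8641

θ=256.1°: 10.0874
θ=267.2°: 9.0097
θ=313.2°: 4.5437
θ=330.5°: 2.8641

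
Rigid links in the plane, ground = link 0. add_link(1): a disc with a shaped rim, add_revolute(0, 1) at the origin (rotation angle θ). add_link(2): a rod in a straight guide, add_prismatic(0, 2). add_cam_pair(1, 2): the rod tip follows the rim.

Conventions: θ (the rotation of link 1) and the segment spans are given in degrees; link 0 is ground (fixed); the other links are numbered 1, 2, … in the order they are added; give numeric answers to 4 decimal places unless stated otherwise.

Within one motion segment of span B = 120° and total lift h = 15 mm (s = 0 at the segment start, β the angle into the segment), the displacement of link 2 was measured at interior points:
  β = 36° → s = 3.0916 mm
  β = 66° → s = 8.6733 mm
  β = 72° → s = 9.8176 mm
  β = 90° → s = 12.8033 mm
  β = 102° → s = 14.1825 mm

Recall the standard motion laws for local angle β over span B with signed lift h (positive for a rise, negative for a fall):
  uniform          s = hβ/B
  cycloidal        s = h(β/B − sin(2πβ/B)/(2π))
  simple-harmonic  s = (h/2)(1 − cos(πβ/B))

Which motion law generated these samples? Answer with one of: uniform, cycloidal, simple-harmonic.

candidates at β/B = r: uniform s = h·r (linear in β); cycloidal s = h·(r − sin(2πr)/(2π)); simple-harmonic s = (h/2)(1 − cos(πr))
β=36°: printed 3.0916 | uniform 4.5000, cycloidal 2.2295, simple-harmonic 3.0916
β=66°: printed 8.6733 | uniform 8.2500, cycloidal 8.9877, simple-harmonic 8.6733
β=72°: printed 9.8176 | uniform 9.0000, cycloidal 10.4032, simple-harmonic 9.8176
β=90°: printed 12.8033 | uniform 11.2500, cycloidal 13.6373, simple-harmonic 12.8033
β=102°: printed 14.1825 | uniform 12.7500, cycloidal 14.6814, simple-harmonic 14.1825
only one law matches every sample → simple-harmonic

simple-harmonic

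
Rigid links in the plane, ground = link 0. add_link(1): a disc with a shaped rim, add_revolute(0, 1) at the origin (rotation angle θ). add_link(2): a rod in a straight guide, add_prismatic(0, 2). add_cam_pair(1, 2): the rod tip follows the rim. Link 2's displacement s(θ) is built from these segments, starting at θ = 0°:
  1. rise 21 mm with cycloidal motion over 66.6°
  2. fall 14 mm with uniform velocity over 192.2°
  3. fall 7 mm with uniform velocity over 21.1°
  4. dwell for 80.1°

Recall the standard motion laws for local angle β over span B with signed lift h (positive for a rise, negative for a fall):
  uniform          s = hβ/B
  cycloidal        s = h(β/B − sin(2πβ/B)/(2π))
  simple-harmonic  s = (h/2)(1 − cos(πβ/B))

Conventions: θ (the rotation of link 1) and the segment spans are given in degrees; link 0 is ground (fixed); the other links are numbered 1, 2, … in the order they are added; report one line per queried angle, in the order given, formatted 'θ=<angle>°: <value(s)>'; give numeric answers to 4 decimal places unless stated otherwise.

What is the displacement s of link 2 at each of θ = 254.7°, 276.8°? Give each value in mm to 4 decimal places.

segment 1 (0° to 66.6°, cycloidal, h = 21) is passed completely: s = 0.0000 + (21) = 21.0000
θ = 254.7° falls in segment 2 (66.6° to 258.8°, uniform, h = -14): β = 254.7 − 66.6 = 188.1°, B = 192.2°; Δs = -14·188.1/192.2 = -13.7014; s = 21.0000 − 13.7014 = 7.2986
segment 2 (66.6° to 258.8°, uniform, h = -14) is passed completely: s = 21.0000 + (-14) = 7.0000
θ = 276.8° falls in segment 3 (258.8° to 279.9°, uniform, h = -7): β = 276.8 − 258.8 = 18°, B = 21.1°; Δs = -7·18/21.1 = -5.9716; s = 7.0000 − 5.9716 = 1.0284

θ=254.7°: 7.2986
θ=276.8°: 1.0284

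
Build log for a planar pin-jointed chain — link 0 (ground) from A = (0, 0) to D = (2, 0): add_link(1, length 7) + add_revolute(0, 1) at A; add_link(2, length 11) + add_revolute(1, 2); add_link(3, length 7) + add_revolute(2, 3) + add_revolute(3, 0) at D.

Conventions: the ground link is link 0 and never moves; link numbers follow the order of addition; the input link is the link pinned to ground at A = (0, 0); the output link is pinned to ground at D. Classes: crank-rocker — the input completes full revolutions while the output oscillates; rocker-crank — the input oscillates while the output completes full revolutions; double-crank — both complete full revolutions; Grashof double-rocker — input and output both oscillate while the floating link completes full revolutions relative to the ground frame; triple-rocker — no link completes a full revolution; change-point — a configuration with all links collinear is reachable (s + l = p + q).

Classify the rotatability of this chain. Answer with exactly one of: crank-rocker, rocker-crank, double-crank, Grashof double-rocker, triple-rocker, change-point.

lengths: ground=2, input=7, coupler=11, output=7
sorted: s=2 (shortest), l=11 (longest), p+q=14
s + l = 13 vs p + q = 14
s + l < p + q (Grashof) with shortest = ground link → double-crank

double-crank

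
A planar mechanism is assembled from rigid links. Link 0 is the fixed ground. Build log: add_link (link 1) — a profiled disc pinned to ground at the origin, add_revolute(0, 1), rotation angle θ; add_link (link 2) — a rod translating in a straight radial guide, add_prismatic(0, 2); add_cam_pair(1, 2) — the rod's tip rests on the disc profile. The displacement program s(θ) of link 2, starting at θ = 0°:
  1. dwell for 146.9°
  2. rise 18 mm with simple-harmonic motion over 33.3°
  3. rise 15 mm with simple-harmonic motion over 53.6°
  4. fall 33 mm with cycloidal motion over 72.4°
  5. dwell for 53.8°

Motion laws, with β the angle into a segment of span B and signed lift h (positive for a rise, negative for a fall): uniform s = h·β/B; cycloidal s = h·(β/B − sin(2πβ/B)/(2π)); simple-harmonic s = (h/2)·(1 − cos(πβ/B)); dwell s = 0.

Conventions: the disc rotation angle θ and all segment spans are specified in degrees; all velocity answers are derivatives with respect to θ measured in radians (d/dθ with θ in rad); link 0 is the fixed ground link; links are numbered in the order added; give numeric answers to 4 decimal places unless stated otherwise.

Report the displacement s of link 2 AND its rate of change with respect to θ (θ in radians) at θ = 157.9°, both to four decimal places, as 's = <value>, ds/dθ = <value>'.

seg 1 [0°–146.9°] dwell: s stays 0.0000
seg 2 [146.9°–180.2°] simple-harmonic, h=18: θ=157.9° here. β=11, B=33.3. 18/2·(1 − cos(π·0.3303)) = 4.4267 → s = 4.4267
velocity in seg [146.9°–180.2°] (simple-harmonic), θ in radians: β = 11° = 0.1920 rad, B = 33.3° = 0.5812 rad; ds/dθ = (πh/(2B)) sin(πβ/B) = (π·18/(2·0.5812)) sin(π·0.3303) = 41.899613 mm/rad

s = 4.4267, ds/dθ = 41.8996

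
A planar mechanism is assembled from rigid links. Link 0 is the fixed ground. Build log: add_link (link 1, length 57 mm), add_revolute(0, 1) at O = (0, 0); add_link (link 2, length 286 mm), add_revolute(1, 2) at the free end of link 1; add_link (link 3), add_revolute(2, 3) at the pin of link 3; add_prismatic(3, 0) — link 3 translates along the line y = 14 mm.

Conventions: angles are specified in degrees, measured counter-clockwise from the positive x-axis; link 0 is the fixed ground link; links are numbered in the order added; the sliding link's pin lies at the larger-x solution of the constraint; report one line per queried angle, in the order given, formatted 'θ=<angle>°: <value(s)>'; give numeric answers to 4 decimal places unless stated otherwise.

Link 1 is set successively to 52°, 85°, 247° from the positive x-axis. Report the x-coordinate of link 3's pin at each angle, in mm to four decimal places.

geometry: r = 57 mm, L = 286 mm, e = 14 mm
θ=52°: crank pin P = (r cos θ, r sin θ) = (35.092704, 44.916613)
θ=52°: h = r sin θ − e = 44.916613 − 14 = 30.916613
θ=52°: x = r cos θ + √(L² − h²) = 35.092704 + 284.324046 = 319.416750
θ=85°: crank pin P = (r cos θ, r sin θ) = (4.967877, 56.783098)
θ=85°: h = r sin θ − e = 56.783098 − 14 = 42.783098
θ=85°: x = r cos θ + √(L² − h²) = 4.967877 + 282.781906 = 287.749784
θ=247°: crank pin P = (r cos θ, r sin θ) = (-22.271674, -52.468777)
θ=247°: h = r sin θ − e = -52.468777 − 14 = -66.468777
θ=247°: x = r cos θ + √(L² − h²) = -22.271674 + 278.168837 = 255.897162

θ=52°: 319.4167
θ=85°: 287.7498
θ=247°: 255.8972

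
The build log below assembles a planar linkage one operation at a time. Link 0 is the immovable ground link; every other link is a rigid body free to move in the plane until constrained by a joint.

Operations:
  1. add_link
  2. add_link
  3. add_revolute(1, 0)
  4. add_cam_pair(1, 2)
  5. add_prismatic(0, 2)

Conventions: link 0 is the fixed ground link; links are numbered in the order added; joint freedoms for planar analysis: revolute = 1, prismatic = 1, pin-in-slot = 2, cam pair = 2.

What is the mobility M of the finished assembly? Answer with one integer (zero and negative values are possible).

ground; <1,0,0>
#1 <2,0,0>
#2 <3,0,0>
R:1↔0 J1 <3,1,0>
C:1↔2 J2 <3,1,1>
P:0↔2 J1 <3,2,1>
3×2 − 2×2 − 1×1 = 1

M = 1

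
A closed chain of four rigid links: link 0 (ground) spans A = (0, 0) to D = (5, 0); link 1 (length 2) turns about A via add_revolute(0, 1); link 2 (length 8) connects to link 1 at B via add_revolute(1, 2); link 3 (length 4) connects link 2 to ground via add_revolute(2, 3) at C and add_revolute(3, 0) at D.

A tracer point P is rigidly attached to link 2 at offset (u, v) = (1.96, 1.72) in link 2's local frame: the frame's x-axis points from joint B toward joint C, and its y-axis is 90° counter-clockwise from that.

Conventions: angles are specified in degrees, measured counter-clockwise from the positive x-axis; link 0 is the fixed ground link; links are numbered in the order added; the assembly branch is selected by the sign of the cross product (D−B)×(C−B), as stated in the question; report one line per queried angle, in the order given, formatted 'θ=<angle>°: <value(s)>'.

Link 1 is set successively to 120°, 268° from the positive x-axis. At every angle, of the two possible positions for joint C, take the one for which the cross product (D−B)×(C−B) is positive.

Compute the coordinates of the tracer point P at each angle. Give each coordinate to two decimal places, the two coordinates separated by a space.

A=(0,0), D=(5.00,0)
θ=120°: B = A + 2.00·(cos120°, sin120°) = (-1.0000, 1.7321)
θ=120°: |BD| = 6.2450
θ=120°: circle(B,8.00) ∩ circle(D,4.00): a=6.9656, h=3.9346
θ=120°:   candidates: C₊=(6.7836,3.5804) cross=24.571; C₋=(4.6011,-3.9801) cross=-24.571
θ=120°:   branch + wants cross > 0 → take C=(6.7836,3.5804) (cross=24.571)
θ=120°: ex = (C−B)/|BC| = (0.9729,0.2310); ey = (-0.2310,0.9729)
θ=120°: P = B + 1.96·ex + 1.72·ey = (0.5096,3.8583)
θ=268°: B = A + 2.00·(cos268°, sin268°) = (-0.0698, -1.9988)
θ=268°: |BD| = 5.4496
θ=268°: circle(B,8.00) ∩ circle(D,4.00): a=7.1288, h=3.6305
θ=268°:   candidates: C₊=(5.2306,3.9933) cross=19.785; C₋=(7.8938,-2.7616) cross=-19.785
θ=268°:   branch + wants cross > 0 → take C=(5.2306,3.9933) (cross=19.785)
θ=268°: ex = (C−B)/|BC| = (0.6626,0.7490); ey = (-0.7490,0.6626)
θ=268°: P = B + 1.96·ex + 1.72·ey = (-0.0595,0.6089)

θ=120°: 0.51 3.86
θ=268°: -0.06 0.61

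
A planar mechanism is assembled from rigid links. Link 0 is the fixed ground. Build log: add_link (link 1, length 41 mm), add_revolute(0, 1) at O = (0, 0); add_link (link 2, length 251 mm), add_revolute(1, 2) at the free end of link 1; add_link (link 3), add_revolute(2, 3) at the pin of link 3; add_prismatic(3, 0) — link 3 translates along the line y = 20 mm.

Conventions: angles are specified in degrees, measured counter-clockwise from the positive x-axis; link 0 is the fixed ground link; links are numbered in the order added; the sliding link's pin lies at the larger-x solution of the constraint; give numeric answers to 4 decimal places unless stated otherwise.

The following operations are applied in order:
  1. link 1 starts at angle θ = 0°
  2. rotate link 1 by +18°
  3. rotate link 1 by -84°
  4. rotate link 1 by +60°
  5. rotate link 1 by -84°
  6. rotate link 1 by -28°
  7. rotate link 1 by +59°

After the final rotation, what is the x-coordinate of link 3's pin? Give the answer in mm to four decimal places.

geometry: r = 41 mm, L = 251 mm, e = 20 mm; θ starts at 0°
rotate link 1 by +18°: θ ← 0° +18° = 18°
rotate link 1 by -84°: θ ← 18° -84° = -66°
rotate link 1 by +60°: θ ← -66° +60° = -6°
rotate link 1 by -84°: θ ← -6° -84° = -90°
rotate link 1 by -28°: θ ← -90° -28° = -118°
rotate link 1 by +59°: θ ← -118° +59° = -59°
crank pin P = (r cos θ, r sin θ) = (21.116561, -35.143859)
h = r sin θ − e = -35.143859 − 20 = -55.143859
x = r cos θ + √(L² − h²) = 21.116561 + 244.867627 = 265.984188

265.9842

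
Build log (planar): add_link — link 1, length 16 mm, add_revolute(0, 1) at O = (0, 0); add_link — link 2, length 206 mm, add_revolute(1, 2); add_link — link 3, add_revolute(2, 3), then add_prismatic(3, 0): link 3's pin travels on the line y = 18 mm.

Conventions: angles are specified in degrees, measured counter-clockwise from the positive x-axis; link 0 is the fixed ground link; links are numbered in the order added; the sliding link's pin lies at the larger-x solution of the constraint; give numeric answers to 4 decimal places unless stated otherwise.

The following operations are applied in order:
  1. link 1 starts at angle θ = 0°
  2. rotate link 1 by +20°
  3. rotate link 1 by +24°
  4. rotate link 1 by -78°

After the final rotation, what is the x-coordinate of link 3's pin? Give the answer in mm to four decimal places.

geometry: r = 16 mm, L = 206 mm, e = 18 mm; θ starts at 0°
rotate link 1 by +20°: θ ← 0° +20° = 20°
rotate link 1 by +24°: θ ← 20° +24° = 44°
rotate link 1 by -78°: θ ← 44° -78° = -34°
crank pin P = (r cos θ, r sin θ) = (13.264601, -8.947086)
h = r sin θ − e = -8.947086 − 18 = -26.947086
x = r cos θ + √(L² − h²) = 13.264601 + 204.229906 = 217.494507

217.4945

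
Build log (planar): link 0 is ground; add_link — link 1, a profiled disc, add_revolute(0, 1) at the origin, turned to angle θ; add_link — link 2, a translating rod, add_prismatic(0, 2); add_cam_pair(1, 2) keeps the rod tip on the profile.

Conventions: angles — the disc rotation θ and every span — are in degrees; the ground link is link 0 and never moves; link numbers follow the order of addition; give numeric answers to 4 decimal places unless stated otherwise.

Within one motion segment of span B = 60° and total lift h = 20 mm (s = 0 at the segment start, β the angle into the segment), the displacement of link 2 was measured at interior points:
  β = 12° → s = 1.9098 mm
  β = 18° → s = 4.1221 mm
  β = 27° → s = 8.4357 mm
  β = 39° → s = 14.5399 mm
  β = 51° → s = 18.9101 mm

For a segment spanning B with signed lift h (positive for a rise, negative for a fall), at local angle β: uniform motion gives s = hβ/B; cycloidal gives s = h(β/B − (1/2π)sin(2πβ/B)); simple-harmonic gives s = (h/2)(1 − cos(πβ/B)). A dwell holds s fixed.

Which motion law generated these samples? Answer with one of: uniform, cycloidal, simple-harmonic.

candidates at β/B = r: uniform s = h·r (linear in β); cycloidal s = h·(r − sin(2πr)/(2π)); simple-harmonic s = (h/2)(1 − cos(πr))
β=12°: printed 1.9098 | uniform 4.0000, cycloidal 0.9727, simple-harmonic 1.9098
β=18°: printed 4.1221 | uniform 6.0000, cycloidal 2.9727, simple-harmonic 4.1221
β=27°: printed 8.4357 | uniform 9.0000, cycloidal 8.0164, simple-harmonic 8.4357
β=39°: printed 14.5399 | uniform 13.0000, cycloidal 15.5752, simple-harmonic 14.5399
β=51°: printed 18.9101 | uniform 17.0000, cycloidal 19.5752, simple-harmonic 18.9101
only one law matches every sample → simple-harmonic

simple-harmonic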